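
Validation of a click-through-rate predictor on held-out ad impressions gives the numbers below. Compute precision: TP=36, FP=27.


Precision = TP/(TP+FP)
= 36/(36+27)
= 36/63 = 57.14%

57.14%


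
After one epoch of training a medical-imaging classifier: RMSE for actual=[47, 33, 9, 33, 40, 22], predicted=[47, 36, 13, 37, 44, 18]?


MSE = 73/6 = 12.1667
RMSE = √(73/6) = 3.4881

3.4881


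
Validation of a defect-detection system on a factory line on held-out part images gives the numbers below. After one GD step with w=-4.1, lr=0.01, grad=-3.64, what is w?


w_new = w - α·∇
= -4.1 - 0.01·-3.64
= -4.1 + 0.0364
= -4.0636

-4.0636


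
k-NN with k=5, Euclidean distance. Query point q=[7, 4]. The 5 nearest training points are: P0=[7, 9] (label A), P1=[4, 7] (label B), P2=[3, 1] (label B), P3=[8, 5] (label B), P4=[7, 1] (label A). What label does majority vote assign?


d(q,P0) = 5.0  (label A)
d(q,P1) = 4.2426  (label B)
d(q,P2) = 5.0  (label B)
d(q,P3) = 1.4142  (label B)
d(q,P4) = 3.0  (label A)
Votes: A=2, B=3
Majority → B

B


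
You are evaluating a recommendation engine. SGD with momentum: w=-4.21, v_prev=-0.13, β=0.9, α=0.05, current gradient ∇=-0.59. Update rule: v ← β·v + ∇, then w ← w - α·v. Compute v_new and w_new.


v_new = 0.9·-0.13 - 0.59 = -0.117 - 0.59 = -0.707
w_new = -4.21 - 0.05·-0.707 = -4.21 + 0.03535 = -4.17465

v_new=-0.707, w_new=-4.17465


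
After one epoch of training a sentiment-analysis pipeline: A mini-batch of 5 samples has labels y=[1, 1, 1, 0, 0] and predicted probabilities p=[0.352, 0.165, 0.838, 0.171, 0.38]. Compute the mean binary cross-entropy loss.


L[0] = -ln(0.352) = 1.0441
L[1] = -ln(0.165) = 1.8018
L[2] = -ln(0.838) = 0.1767
L[3] = -ln(1-0.171) = -ln(0.829) = 0.1875
L[4] = -ln(1-0.38) = -ln(0.62) = 0.478
mean = (1.0441 + 1.8018 + 0.1767 + 0.1875 + 0.478)/5 = 0.7376

0.7376


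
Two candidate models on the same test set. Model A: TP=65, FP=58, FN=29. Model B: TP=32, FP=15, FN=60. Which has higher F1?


Model A: P=65/123=0.5285, R=65/94=0.6915, F1=2PR/(P+R)=2TP/(2TP+FP+FN)=130/217=0.5991
Model B: P=32/47=0.6809, R=32/92=0.3478, F1=2PR/(P+R)=2TP/(2TP+FP+FN)=64/139=0.4604
0.5991 > 0.4604 → Model A

Model A


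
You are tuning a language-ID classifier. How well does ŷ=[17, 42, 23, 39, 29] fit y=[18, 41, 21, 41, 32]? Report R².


ȳ = 30.6
SS_res = Σ(y-ŷ)² = 19
SS_tot = Σ(y-ȳ)² = 469.2
R² = 1 - SS_res/SS_tot = 1 - 0.0405 = 0.9595

0.9595


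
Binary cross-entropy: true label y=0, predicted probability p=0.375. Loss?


BCE = -[y·ln(p) + (1-y)·ln(1-p)]
= -0 - 1·ln(1-0.375)
= -ln(0.625) = 0.47

0.47


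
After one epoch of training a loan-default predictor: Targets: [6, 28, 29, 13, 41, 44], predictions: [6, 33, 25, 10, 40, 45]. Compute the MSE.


Squared errors: (6-6)²=0, (28-33)²=25, (29-25)²=16, (13-10)²=9, (41-40)²=1, (44-45)²=1
Sum = 52
MSE = 52/6 = 26/3

26/3


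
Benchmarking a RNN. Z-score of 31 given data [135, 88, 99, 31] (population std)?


μ = 88.25, σ = 37.3455
z = (31 - 88.25)/37.3455 = -1.533

-1.533


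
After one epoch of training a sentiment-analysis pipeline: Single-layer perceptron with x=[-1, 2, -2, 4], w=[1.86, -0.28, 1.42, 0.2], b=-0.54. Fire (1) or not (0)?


z = (-1)·(1.86) + (2)·(-0.28) + (-2)·(1.42) + (4)·(0.2) - 0.54
  = -5.0
step(z) = 0 (z<0)

0


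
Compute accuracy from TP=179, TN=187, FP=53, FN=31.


Accuracy = (TP+TN)/(TP+TN+FP+FN)
= (179+187)/(450)
= 366/450 = 81.33%

81.33%


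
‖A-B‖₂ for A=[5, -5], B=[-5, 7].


d = √((5+ 5)² + (-5-7)²)
  = √(100 + 144)
  = √244 = 15.6205

15.6205


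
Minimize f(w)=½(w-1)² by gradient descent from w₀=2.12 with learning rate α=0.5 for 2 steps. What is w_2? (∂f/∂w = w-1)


step 1: grad = 2.12-1 = 1.12; w = 2.12 - 0.5·(1.12) = 1.56
step 2: grad = 1.56-1 = 0.56; w = 1.56 - 0.5·(0.56) = 1.28

1.28


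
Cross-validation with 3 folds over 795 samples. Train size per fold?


Fold size = 795/3 = 265
Training per fold = 795 - 265 = 530

530


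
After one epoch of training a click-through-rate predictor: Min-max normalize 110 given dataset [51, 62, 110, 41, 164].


min=41, max=164
(110-41)/(164-41) = 69/123 = 0.561

0.561


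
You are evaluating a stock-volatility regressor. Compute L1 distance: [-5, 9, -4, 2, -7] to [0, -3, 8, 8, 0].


d = |-5-0| + |9+ 3| + |-4-8| + |2-8| + |-7-0|
  = 5 + 12 + 12 + 6 + 7
  = 42

42


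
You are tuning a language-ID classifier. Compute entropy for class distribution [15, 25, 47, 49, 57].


Probabilities: [15/193, 25/193, 47/193, 49/193, 57/193] ≈ [0.0777, 0.1295, 0.2435, 0.2539, 0.2953]
H = -((15/193)·log₂(15/193) + (25/193)·log₂(25/193) + (47/193)·log₂(47/193) + (49/193)·log₂(49/193) + (57/193)·log₂(57/193))
  = 2.1864 bits

2.1864 bits


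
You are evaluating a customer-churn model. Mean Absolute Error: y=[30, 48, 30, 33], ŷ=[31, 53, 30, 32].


Absolute errors: |30-31|=1, |48-53|=5, |30-30|=0, |33-32|=1
Sum = 7
MAE = 7/4 = 7/4

7/4


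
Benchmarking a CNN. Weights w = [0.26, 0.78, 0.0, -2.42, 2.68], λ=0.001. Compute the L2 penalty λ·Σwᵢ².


‖w‖₂² = (0.26)² + (0.78)² + (0.0)² + (-2.42)² + (2.68)²
     = 0.0676 + 0.6084 + 0 + 5.8564 + 7.1824
     = 13.7148
λ·‖w‖₂² = 0.001·13.7148 = 0.013715

0.013715


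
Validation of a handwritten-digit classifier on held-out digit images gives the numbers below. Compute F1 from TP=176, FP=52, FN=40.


Precision = 176/228 = 0.7719
Recall = 176/216 = 0.8148
F1 = 2·P·R/(P+R) = 2·TP/(2·TP+FP+FN) = 352/(352+52+40) = 352/444 = 0.7928

0.7928


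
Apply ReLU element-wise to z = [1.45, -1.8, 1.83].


ReLU(1.45) = max(0, 1.45) = 1.45
ReLU(-1.8) = max(0, -1.8) = 0.0
ReLU(1.83) = max(0, 1.83) = 1.83
result = [1.45, 0.0, 1.83]

[1.45, 0.0, 1.83]


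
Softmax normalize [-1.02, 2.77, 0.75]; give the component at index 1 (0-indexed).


Exponentials: e^-1.02=0.3606, e^2.77=15.9586, e^0.75=2.117
Sum = 18.4362
Softmax = [0.0196, 0.8656, 0.1148]
p[1] = 15.9586/18.4362 = 0.8656

0.8656


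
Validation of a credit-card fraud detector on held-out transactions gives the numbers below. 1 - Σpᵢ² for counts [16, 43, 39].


Probabilities: [16/98, 43/98, 39/98] ≈ [0.1633, 0.4388, 0.398]
Σpᵢ² = (256 + 1849 + 1521)/98² = 3626/9604
Gini = 1 - Σpᵢ² = 1 - 3626/9604 = 0.6224

0.6224


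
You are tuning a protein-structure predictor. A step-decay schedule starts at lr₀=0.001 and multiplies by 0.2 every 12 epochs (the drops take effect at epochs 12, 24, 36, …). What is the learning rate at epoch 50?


n_drops = ⌊50/12⌋ = 4
lr = 0.001·0.2^4 = 0.001·0.0016 = 0.0000016

0.0000016


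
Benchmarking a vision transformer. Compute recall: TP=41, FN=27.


Recall = TP/(TP+FN)
= 41/(41+27)
= 41/68 = 60.29%

60.29%


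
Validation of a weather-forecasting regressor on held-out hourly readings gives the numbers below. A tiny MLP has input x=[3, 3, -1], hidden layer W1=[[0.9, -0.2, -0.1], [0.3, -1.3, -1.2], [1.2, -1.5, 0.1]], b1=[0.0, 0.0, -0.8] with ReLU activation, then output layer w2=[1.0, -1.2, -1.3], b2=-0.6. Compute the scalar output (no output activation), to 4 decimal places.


z1[0] = (0.9)·(3) + (-0.2)·(3) + (-0.1)·(-1) + 0.0 = 2.2
z1[1] = (0.3)·(3) + (-1.3)·(3) + (-1.2)·(-1) + 0.0 = -1.8
z1[2] = (1.2)·(3) + (-1.5)·(3) + (0.1)·(-1) - 0.8 = -1.8
h = ReLU(z1) = [2.2, 0.0, 0.0]
output = (1.0)·(2.2) + (-1.2)·(0.0) + (-1.3)·(0.0) - 0.6 = 1.6

1.6


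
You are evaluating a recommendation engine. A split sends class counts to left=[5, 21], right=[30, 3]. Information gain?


Parent = [35, 24], H_parent = 0.9748
H_left = 0.7063 (n=26), H_right = 0.4395 (n=33)
H_children = (26/59)·0.7063 + (33/59)·0.4395 = 0.5571
IG = 0.9748 - 0.5571 = 0.4177

0.4177


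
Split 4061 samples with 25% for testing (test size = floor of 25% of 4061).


Test = ⌊4061·25/100⌋ = 1015
Train = 4061 - 1015 = 3046

Train: 3046, Test: 1015


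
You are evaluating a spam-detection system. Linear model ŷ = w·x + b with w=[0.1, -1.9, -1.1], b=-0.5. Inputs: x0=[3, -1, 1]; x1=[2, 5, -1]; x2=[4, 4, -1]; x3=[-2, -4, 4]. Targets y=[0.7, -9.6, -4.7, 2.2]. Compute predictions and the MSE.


ŷ0 = (0.1)·(3) + (-1.9)·(-1) + (-1.1)·(1) - 0.5 = 0.6
ŷ1 = (0.1)·(2) + (-1.9)·(5) + (-1.1)·(-1) - 0.5 = -8.7
ŷ2 = (0.1)·(4) + (-1.9)·(4) + (-1.1)·(-1) - 0.5 = -6.6
ŷ3 = (0.1)·(-2) + (-1.9)·(-4) + (-1.1)·(4) - 0.5 = 2.5
errors² = [0.01, 0.81, 3.61, 0.09]
MSE = 4.5200/4 = 1.13

1.13


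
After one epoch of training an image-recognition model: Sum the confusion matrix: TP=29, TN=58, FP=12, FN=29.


Total = TP + TN + FP + FN
= 29 + 58 + 12 + 29
= 128
(Predicted positive: 41, predicted negative: 87)

128


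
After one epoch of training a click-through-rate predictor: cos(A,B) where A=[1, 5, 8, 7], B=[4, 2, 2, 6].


A·B = 1·4 + 5·2 + 8·2 + 7·6 = 72
‖A‖ = √139 = 11.7898, ‖B‖ = √60 = 7.746
cos = 72/(√139·√60) = 72/√8340 = 0.7884

0.7884


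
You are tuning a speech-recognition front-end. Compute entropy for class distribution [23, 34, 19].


Probabilities: [23/76, 34/76, 19/76] ≈ [0.3026, 0.4474, 0.25]
H = -((23/76)·log₂(23/76) + (34/76)·log₂(34/76) + (19/76)·log₂(19/76))
  = 1.541 bits

1.541 bits


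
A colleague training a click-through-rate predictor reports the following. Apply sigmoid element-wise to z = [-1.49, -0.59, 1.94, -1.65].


σ(-1.49) = 1/(1+e^1.49) = 0.1839
σ(-0.59) = 1/(1+e^0.59) = 0.3566
σ(1.94) = 1/(1+e^-1.94) = 0.8744
σ(-1.65) = 1/(1+e^1.65) = 0.1611
result = [0.1839, 0.3566, 0.8744, 0.1611]

[0.1839, 0.3566, 0.8744, 0.1611]


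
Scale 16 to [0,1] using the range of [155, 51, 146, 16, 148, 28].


min=16, max=155
(16-16)/(155-16) = 0/139 = 0.0

0.0


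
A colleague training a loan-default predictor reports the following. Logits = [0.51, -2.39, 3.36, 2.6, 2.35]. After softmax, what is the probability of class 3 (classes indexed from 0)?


Exponentials: e^0.51=1.6653, e^-2.39=0.0916, e^3.36=28.7892, e^2.6=13.4637, e^2.35=10.4856
Sum = 54.4954
Softmax = [0.0306, 0.0017, 0.5283, 0.2471, 0.1924]
p[3] = 13.4637/54.4954 = 0.2471

0.2471


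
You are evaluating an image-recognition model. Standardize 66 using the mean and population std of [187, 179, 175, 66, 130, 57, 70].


μ = 123.4286, σ = 53.9811
z = (66 - 123.4286)/53.9811 = -1.0639

-1.0639


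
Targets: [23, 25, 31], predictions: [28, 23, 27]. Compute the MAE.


Absolute errors: |23-28|=5, |25-23|=2, |31-27|=4
Sum = 11
MAE = 11/3 = 11/3

11/3


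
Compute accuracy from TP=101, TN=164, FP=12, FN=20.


Accuracy = (TP+TN)/(TP+TN+FP+FN)
= (101+164)/(297)
= 265/297 = 89.23%

89.23%


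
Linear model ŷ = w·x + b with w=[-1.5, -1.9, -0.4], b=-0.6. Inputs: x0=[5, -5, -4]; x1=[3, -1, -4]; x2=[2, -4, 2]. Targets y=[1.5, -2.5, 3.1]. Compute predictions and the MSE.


ŷ0 = (-1.5)·(5) + (-1.9)·(-5) + (-0.4)·(-4) - 0.6 = 3.0
ŷ1 = (-1.5)·(3) + (-1.9)·(-1) + (-0.4)·(-4) - 0.6 = -1.6
ŷ2 = (-1.5)·(2) + (-1.9)·(-4) + (-0.4)·(2) - 0.6 = 3.2
errors² = [2.25, 0.81, 0.01]
MSE = 3.0700/3 = 1.0233

1.0233


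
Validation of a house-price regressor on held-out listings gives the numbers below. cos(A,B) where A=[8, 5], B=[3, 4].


A·B = 8·3 + 5·4 = 44
‖A‖ = √89 = 9.434, ‖B‖ = √25 = 5
cos = 44/(√89·√25) = 44/√2225 = 0.9328

0.9328


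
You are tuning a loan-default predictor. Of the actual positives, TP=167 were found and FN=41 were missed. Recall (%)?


Recall = TP/(TP+FN)
= 167/(167+41)
= 167/208 = 80.29%

80.29%


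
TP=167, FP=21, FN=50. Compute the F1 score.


Precision = 167/188 = 0.8883
Recall = 167/217 = 0.7696
F1 = 2·P·R/(P+R) = 2·TP/(2·TP+FP+FN) = 334/(334+21+50) = 334/405 = 0.8247

0.8247


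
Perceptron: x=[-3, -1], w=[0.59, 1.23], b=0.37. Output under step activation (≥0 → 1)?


z = (-3)·(0.59) + (-1)·(1.23) + 0.37
  = -2.63
step(z) = 0 (z<0)

0


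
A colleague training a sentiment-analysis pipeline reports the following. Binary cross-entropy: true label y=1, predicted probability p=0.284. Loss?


BCE = -[y·ln(p) + (1-y)·ln(1-p)]
= -1·ln(0.284) - 0
= -ln(0.284) = 1.2588

1.2588


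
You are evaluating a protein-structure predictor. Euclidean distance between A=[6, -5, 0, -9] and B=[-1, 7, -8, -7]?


d = √((6+ 1)² + (-5-7)² + (0+ 8)² + (-9+ 7)²)
  = √(49 + 144 + 64 + 4)
  = √261 = 16.1555

16.1555


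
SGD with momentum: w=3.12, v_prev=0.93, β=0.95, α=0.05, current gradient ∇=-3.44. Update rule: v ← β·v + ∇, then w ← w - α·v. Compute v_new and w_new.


v_new = 0.95·0.93 - 3.44 = 0.8835 - 3.44 = -2.5565
w_new = 3.12 - 0.05·-2.5565 = 3.12 + 0.127825 = 3.247825

v_new=-2.5565, w_new=3.247825


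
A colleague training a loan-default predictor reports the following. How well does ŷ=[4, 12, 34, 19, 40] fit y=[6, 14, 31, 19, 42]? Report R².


ȳ = 22.4
SS_res = Σ(y-ŷ)² = 21
SS_tot = Σ(y-ȳ)² = 809.2
R² = 1 - SS_res/SS_tot = 1 - 0.026 = 0.974

0.974


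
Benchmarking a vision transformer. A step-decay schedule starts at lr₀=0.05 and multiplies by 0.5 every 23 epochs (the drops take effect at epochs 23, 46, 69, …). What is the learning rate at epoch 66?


n_drops = ⌊66/23⌋ = 2
lr = 0.05·0.5^2 = 0.05·0.25 = 0.0125

0.0125


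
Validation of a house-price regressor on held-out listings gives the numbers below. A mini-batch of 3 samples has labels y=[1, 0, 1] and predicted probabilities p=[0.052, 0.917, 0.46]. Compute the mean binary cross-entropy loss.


L[0] = -ln(0.052) = 2.9565
L[1] = -ln(1-0.917) = -ln(0.083) = 2.4889
L[2] = -ln(0.46) = 0.7765
mean = (2.9565 + 2.4889 + 0.7765)/3 = 2.074

2.074


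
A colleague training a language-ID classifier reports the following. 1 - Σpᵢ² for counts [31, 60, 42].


Probabilities: [31/133, 60/133, 42/133] ≈ [0.2331, 0.4511, 0.3158]
Σpᵢ² = (961 + 3600 + 1764)/133² = 6325/17689
Gini = 1 - Σpᵢ² = 1 - 6325/17689 = 0.6424

0.6424


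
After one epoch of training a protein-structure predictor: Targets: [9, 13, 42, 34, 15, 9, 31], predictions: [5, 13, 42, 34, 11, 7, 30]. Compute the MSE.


Squared errors: (9-5)²=16, (13-13)²=0, (42-42)²=0, (34-34)²=0, (15-11)²=16, (9-7)²=4, (31-30)²=1
Sum = 37
MSE = 37/7 = 37/7

37/7


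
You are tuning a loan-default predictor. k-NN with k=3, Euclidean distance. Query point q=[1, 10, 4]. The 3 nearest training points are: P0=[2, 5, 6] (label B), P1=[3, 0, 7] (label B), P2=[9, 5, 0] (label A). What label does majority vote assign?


d(q,P0) = 5.4772  (label B)
d(q,P1) = 10.6301  (label B)
d(q,P2) = 10.247  (label A)
Votes: A=1, B=2
Majority → B

B


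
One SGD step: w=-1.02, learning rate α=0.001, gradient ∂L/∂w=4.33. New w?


w_new = w - α·∇
= -1.02 - 0.001·4.33
= -1.02 - 0.00433
= -1.02433

-1.02433


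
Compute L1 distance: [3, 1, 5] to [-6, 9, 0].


d = |3+ 6| + |1-9| + |5-0|
  = 9 + 8 + 5
  = 22

22


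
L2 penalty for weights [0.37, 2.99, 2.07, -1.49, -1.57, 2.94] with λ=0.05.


‖w‖₂² = (0.37)² + (2.99)² + (2.07)² + (-1.49)² + (-1.57)² + (2.94)²
     = 0.1369 + 8.9401 + 4.2849 + 2.2201 + 2.4649 + 8.6436
     = 26.6905
λ·‖w‖₂² = 0.05·26.6905 = 1.334525

1.334525


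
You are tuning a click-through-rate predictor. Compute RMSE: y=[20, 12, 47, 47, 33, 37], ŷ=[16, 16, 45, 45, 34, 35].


MSE = 45/6 = 7.5
RMSE = √(45/6) = 2.7386

2.7386


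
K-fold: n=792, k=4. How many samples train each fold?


Fold size = 792/4 = 198
Training per fold = 792 - 198 = 594

594


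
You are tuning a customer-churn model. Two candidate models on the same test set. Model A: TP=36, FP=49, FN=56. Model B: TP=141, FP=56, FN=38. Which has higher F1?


Model A: P=36/85=0.4235, R=36/92=0.3913, F1=2PR/(P+R)=2TP/(2TP+FP+FN)=72/177=0.4068
Model B: P=141/197=0.7157, R=141/179=0.7877, F1=2PR/(P+R)=2TP/(2TP+FP+FN)=282/376=0.75
0.4068 < 0.75 → Model B

Model B


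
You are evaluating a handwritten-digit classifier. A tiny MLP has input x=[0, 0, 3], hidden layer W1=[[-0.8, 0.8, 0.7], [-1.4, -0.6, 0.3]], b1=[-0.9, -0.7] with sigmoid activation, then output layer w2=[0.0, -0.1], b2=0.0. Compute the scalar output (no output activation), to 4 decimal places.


z1[0] = (-0.8)·(0) + (0.8)·(0) + (0.7)·(3) - 0.9 = 1.2
z1[1] = (-1.4)·(0) + (-0.6)·(0) + (0.3)·(3) - 0.7 = 0.2
h = sigmoid(z1) = [0.7685, 0.5498]
output = (0.0)·(0.7685) + (-0.1)·(0.5498) + 0.0 = -0.055

-0.055


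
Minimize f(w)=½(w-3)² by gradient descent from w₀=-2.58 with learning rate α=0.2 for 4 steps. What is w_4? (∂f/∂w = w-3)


step 1: grad = -2.58-3 = -5.58; w = -2.58 - 0.2·(-5.58) = -1.464
step 2: grad = -1.464-3 = -4.464; w = -1.464 - 0.2·(-4.464) = -0.5712
step 3: grad = -0.5712-3 = -3.5712; w = -0.5712 - 0.2·(-3.5712) = 0.14304
step 4: grad = 0.14304-3 = -2.85696; w = 0.14304 - 0.2·(-2.85696) = 0.714432

0.714432


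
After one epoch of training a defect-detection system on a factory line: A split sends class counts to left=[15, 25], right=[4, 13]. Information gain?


Parent = [19, 38], H_parent = 0.9183
H_left = 0.9544 (n=40), H_right = 0.7871 (n=17)
H_children = (40/57)·0.9544 + (17/57)·0.7871 = 0.9045
IG = 0.9183 - 0.9045 = 0.0138

0.0138


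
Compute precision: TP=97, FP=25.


Precision = TP/(TP+FP)
= 97/(97+25)
= 97/122 = 79.51%

79.51%


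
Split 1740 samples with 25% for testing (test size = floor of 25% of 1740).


Test = ⌊1740·25/100⌋ = 435
Train = 1740 - 435 = 1305

Train: 1305, Test: 435


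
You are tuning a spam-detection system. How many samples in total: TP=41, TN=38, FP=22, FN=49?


Total = TP + TN + FP + FN
= 41 + 38 + 22 + 49
= 150
(Predicted positive: 63, predicted negative: 87)

150


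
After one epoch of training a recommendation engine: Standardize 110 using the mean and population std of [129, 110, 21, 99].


μ = 89.75, σ = 41.118
z = (110 - 89.75)/41.118 = 0.4925

0.4925


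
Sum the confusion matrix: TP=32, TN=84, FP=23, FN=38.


Total = TP + TN + FP + FN
= 32 + 84 + 23 + 38
= 177
(Predicted positive: 55, predicted negative: 122)

177


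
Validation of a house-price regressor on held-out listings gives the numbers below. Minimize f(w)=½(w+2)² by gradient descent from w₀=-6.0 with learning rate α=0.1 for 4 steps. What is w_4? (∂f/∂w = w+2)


step 1: grad = -6+2 = -4; w = -6 - 0.1·(-4) = -5.6
step 2: grad = -5.6+2 = -3.6; w = -5.6 - 0.1·(-3.6) = -5.24
step 3: grad = -5.24+2 = -3.24; w = -5.24 - 0.1·(-3.24) = -4.916
step 4: grad = -4.916+2 = -2.916; w = -4.916 - 0.1·(-2.916) = -4.6244

-4.6244


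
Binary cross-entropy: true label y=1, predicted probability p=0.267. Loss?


BCE = -[y·ln(p) + (1-y)·ln(1-p)]
= -1·ln(0.267) - 0
= -ln(0.267) = 1.3205

1.3205


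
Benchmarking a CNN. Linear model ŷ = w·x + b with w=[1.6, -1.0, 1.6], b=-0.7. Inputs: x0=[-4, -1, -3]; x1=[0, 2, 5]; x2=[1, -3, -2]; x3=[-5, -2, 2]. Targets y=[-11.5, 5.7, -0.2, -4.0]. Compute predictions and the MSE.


ŷ0 = (1.6)·(-4) + (-1.0)·(-1) + (1.6)·(-3) - 0.7 = -10.9
ŷ1 = (1.6)·(0) + (-1.0)·(2) + (1.6)·(5) - 0.7 = 5.3
ŷ2 = (1.6)·(1) + (-1.0)·(-3) + (1.6)·(-2) - 0.7 = 0.7
ŷ3 = (1.6)·(-5) + (-1.0)·(-2) + (1.6)·(2) - 0.7 = -3.5
errors² = [0.36, 0.16, 0.81, 0.25]
MSE = 1.5800/4 = 0.395

0.395


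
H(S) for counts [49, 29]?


Probabilities: [49/78, 29/78] ≈ [0.6282, 0.3718]
H = -((49/78)·log₂(49/78) + (29/78)·log₂(29/78))
  = 0.952 bits

0.952 bits


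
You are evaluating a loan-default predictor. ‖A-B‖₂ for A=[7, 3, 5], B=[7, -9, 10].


d = √((7-7)² + (3+ 9)² + (5-10)²)
  = √(0 + 144 + 25)
  = √169 = 13.0

13.0


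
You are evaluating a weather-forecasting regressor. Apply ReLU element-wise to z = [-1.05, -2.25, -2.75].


ReLU(-1.05) = max(0, -1.05) = 0.0
ReLU(-2.25) = max(0, -2.25) = 0.0
ReLU(-2.75) = max(0, -2.75) = 0.0
result = [0.0, 0.0, 0.0]

[0.0, 0.0, 0.0]


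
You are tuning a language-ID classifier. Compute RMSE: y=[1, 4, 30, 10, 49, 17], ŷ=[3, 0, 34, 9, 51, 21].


MSE = 57/6 = 9.5
RMSE = √(57/6) = 3.0822

3.0822


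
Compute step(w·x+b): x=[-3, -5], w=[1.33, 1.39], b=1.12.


z = (-3)·(1.33) + (-5)·(1.39) + 1.12
  = -9.82
step(z) = 0 (z<0)

0


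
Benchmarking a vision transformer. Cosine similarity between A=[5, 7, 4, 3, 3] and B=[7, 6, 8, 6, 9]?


A·B = 5·7 + 7·6 + 4·8 + 3·6 + 3·9 = 154
‖A‖ = √108 = 10.3923, ‖B‖ = √266 = 16.3095
cos = 154/(√108·√266) = 154/√28728 = 0.9086

0.9086


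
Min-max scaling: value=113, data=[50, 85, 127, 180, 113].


min=50, max=180
(113-50)/(180-50) = 63/130 = 0.4846

0.4846


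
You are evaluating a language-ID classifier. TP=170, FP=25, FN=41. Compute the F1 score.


Precision = 170/195 = 0.8718
Recall = 170/211 = 0.8057
F1 = 2·P·R/(P+R) = 2·TP/(2·TP+FP+FN) = 340/(340+25+41) = 340/406 = 0.8374

0.8374


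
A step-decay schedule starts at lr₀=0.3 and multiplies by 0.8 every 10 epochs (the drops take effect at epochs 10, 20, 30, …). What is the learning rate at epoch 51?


n_drops = ⌊51/10⌋ = 5
lr = 0.3·0.8^5 = 0.3·0.32768 = 0.098304

0.098304


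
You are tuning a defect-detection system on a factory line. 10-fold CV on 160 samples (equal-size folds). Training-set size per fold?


Fold size = 160/10 = 16
Training per fold = 160 - 16 = 144

144


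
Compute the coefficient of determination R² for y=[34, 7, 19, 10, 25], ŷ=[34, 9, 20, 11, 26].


ȳ = 19
SS_res = Σ(y-ŷ)² = 7
SS_tot = Σ(y-ȳ)² = 486
R² = 1 - SS_res/SS_tot = 1 - 0.0144 = 0.9856

0.9856


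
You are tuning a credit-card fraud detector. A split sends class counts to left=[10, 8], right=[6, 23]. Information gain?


Parent = [16, 31], H_parent = 0.9252
H_left = 0.9911 (n=18), H_right = 0.7355 (n=29)
H_children = (18/47)·0.9911 + (29/47)·0.7355 = 0.8334
IG = 0.9252 - 0.8334 = 0.0918

0.0918


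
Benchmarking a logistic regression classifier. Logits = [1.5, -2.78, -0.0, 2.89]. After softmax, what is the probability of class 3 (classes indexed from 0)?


Exponentials: e^1.5=4.4817, e^-2.78=0.062, e^-0.0=1, e^2.89=17.9933
Sum = 23.537
Softmax = [0.1904, 0.0026, 0.0425, 0.7645]
p[3] = 17.9933/23.537 = 0.7645

0.7645


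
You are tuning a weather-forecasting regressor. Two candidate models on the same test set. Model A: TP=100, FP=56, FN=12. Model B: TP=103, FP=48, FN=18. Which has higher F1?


Model A: P=100/156=0.641, R=100/112=0.8929, F1=2PR/(P+R)=2TP/(2TP+FP+FN)=200/268=0.7463
Model B: P=103/151=0.6821, R=103/121=0.8512, F1=2PR/(P+R)=2TP/(2TP+FP+FN)=206/272=0.7574
0.7463 < 0.7574 → Model B

Model B


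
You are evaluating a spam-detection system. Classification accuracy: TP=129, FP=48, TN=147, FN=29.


Accuracy = (TP+TN)/(TP+TN+FP+FN)
= (129+147)/(353)
= 276/353 = 78.19%

78.19%


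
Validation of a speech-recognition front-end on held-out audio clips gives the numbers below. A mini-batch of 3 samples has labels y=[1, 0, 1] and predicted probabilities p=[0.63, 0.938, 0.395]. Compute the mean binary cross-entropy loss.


L[0] = -ln(0.63) = 0.462
L[1] = -ln(1-0.938) = -ln(0.062) = 2.7806
L[2] = -ln(0.395) = 0.9289
mean = (0.462 + 2.7806 + 0.9289)/3 = 1.3905

1.3905


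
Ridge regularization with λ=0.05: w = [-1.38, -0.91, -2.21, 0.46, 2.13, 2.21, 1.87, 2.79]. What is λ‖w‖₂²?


‖w‖₂² = (-1.38)² + (-0.91)² + (-2.21)² + (0.46)² + (2.13)² + (2.21)² + (1.87)² + (2.79)²
     = 1.9044 + 0.8281 + 4.8841 + 0.2116 + 4.5369 + 4.8841 + 3.4969 + 7.7841
     = 28.5302
λ·‖w‖₂² = 0.05·28.5302 = 1.42651

1.42651


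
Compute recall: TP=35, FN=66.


Recall = TP/(TP+FN)
= 35/(35+66)
= 35/101 = 34.65%

34.65%


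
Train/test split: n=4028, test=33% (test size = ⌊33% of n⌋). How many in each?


Test = ⌊4028·33/100⌋ = 1329
Train = 4028 - 1329 = 2699

Train: 2699, Test: 1329


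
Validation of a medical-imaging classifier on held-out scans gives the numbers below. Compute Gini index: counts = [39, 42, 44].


Probabilities: [39/125, 42/125, 44/125] ≈ [0.312, 0.336, 0.352]
Σpᵢ² = (1521 + 1764 + 1936)/125² = 5221/15625
Gini = 1 - Σpᵢ² = 1 - 5221/15625 = 0.6659

0.6659


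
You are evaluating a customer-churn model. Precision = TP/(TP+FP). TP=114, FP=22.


Precision = TP/(TP+FP)
= 114/(114+22)
= 114/136 = 83.82%

83.82%


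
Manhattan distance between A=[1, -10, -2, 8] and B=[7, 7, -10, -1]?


d = |1-7| + |-10-7| + |-2+ 10| + |8+ 1|
  = 6 + 17 + 8 + 9
  = 40

40


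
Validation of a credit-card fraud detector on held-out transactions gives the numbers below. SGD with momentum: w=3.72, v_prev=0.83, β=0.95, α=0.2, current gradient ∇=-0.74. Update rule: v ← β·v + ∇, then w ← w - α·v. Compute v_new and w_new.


v_new = 0.95·0.83 - 0.74 = 0.7885 - 0.74 = 0.0485
w_new = 3.72 - 0.2·0.0485 = 3.72 - 0.0097 = 3.7103

v_new=0.0485, w_new=3.7103


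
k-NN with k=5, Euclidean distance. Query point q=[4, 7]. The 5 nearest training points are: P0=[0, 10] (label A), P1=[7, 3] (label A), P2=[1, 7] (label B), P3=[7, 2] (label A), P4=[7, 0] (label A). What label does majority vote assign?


d(q,P0) = 5.0  (label A)
d(q,P1) = 5.0  (label A)
d(q,P2) = 3.0  (label B)
d(q,P3) = 5.831  (label A)
d(q,P4) = 7.6158  (label A)
Votes: A=4, B=1
Majority → A

A


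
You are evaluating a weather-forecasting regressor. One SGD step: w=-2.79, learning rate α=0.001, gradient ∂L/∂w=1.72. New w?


w_new = w - α·∇
= -2.79 - 0.001·1.72
= -2.79 - 0.00172
= -2.79172

-2.79172


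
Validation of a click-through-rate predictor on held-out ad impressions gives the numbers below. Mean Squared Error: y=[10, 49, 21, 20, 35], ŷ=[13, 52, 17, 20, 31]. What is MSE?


Squared errors: (10-13)²=9, (49-52)²=9, (21-17)²=16, (20-20)²=0, (35-31)²=16
Sum = 50
MSE = 50/5 = 10

10


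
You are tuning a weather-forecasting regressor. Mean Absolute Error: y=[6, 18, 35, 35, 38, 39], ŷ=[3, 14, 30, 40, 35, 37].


Absolute errors: |6-3|=3, |18-14|=4, |35-30|=5, |35-40|=5, |38-35|=3, |39-37|=2
Sum = 22
MAE = 22/6 = 11/3

11/3


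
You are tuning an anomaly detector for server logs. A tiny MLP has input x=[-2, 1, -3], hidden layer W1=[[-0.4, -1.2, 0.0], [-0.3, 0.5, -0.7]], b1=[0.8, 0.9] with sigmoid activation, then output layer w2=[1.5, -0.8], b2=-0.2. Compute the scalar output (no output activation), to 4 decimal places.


z1[0] = (-0.4)·(-2) + (-1.2)·(1) + (0.0)·(-3) + 0.8 = 0.4
z1[1] = (-0.3)·(-2) + (0.5)·(1) + (-0.7)·(-3) + 0.9 = 4.1
h = sigmoid(z1) = [0.5987, 0.9837]
output = (1.5)·(0.5987) + (-0.8)·(0.9837) - 0.2 = -0.0889

-0.0889


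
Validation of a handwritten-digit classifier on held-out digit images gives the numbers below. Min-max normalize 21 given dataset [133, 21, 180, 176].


min=21, max=180
(21-21)/(180-21) = 0/159 = 0.0

0.0


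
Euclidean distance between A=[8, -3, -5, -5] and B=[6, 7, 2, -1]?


d = √((8-6)² + (-3-7)² + (-5-2)² + (-5+ 1)²)
  = √(4 + 100 + 49 + 16)
  = √169 = 13.0

13.0


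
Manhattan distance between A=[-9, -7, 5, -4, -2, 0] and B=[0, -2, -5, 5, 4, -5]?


d = |-9-0| + |-7+ 2| + |5+ 5| + |-4-5| + |-2-4| + |0+ 5|
  = 9 + 5 + 10 + 9 + 6 + 5
  = 44

44


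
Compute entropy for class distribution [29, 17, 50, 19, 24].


Probabilities: [29/139, 17/139, 50/139, 19/139, 24/139] ≈ [0.2086, 0.1223, 0.3597, 0.1367, 0.1727]
H = -((29/139)·log₂(29/139) + (17/139)·log₂(17/139) + (50/139)·log₂(50/139) + (19/139)·log₂(19/139) + (24/139)·log₂(24/139))
  = 2.203 bits

2.203 bits


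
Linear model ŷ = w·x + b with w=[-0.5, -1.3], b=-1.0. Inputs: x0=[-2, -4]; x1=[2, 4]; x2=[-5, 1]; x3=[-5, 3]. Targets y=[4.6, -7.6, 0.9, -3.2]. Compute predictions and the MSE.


ŷ0 = (-0.5)·(-2) + (-1.3)·(-4) - 1.0 = 5.2
ŷ1 = (-0.5)·(2) + (-1.3)·(4) - 1.0 = -7.2
ŷ2 = (-0.5)·(-5) + (-1.3)·(1) - 1.0 = 0.2
ŷ3 = (-0.5)·(-5) + (-1.3)·(3) - 1.0 = -2.4
errors² = [0.36, 0.16, 0.49, 0.64]
MSE = 1.6500/4 = 0.4125

0.4125


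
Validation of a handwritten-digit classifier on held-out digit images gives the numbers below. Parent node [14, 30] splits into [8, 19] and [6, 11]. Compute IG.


Parent = [14, 30], H_parent = 0.9024
H_left = 0.8767 (n=27), H_right = 0.9367 (n=17)
H_children = (27/44)·0.8767 + (17/44)·0.9367 = 0.8999
IG = 0.9024 - 0.8999 = 0.0025

0.0025


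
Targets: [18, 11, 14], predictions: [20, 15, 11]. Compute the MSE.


Squared errors: (18-20)²=4, (11-15)²=16, (14-11)²=9
Sum = 29
MSE = 29/3 = 29/3

29/3


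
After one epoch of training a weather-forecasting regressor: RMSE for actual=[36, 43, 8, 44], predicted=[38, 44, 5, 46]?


MSE = 18/4 = 4.5
RMSE = √(18/4) = 2.1213

2.1213


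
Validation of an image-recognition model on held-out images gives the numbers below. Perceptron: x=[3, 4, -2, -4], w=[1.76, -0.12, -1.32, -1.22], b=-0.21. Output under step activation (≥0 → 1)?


z = (3)·(1.76) + (4)·(-0.12) + (-2)·(-1.32) + (-4)·(-1.22) - 0.21
  = 12.11
step(z) = 1 (z≥0)

1


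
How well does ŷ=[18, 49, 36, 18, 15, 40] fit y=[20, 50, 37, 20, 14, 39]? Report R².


ȳ = 30
SS_res = Σ(y-ŷ)² = 12
SS_tot = Σ(y-ȳ)² = 986
R² = 1 - SS_res/SS_tot = 1 - 0.0122 = 0.9878

0.9878


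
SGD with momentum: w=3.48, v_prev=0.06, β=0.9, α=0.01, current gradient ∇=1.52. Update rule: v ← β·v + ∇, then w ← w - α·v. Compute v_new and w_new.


v_new = 0.9·0.06 + 1.52 = 0.054 + 1.52 = 1.574
w_new = 3.48 - 0.01·1.574 = 3.48 - 0.01574 = 3.46426

v_new=1.574, w_new=3.46426


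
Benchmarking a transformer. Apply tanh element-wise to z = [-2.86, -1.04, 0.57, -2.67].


tanh(-2.86) = -0.9935
tanh(-1.04) = -0.7779
tanh(0.57) = 0.5154
tanh(-2.67) = -0.9905
result = [-0.9935, -0.7779, 0.5154, -0.9905]

[-0.9935, -0.7779, 0.5154, -0.9905]


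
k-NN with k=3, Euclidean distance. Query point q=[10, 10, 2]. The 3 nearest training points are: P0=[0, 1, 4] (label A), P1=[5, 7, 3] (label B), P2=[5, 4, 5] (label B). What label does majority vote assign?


d(q,P0) = 13.6015  (label A)
d(q,P1) = 5.9161  (label B)
d(q,P2) = 8.3666  (label B)
Votes: A=1, B=2
Majority → B

B


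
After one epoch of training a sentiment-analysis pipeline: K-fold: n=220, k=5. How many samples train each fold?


Fold size = 220/5 = 44
Training per fold = 220 - 44 = 176

176


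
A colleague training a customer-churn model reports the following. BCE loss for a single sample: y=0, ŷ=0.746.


BCE = -[y·ln(p) + (1-y)·ln(1-p)]
= -0 - 1·ln(1-0.746)
= -ln(0.254) = 1.3704

1.3704


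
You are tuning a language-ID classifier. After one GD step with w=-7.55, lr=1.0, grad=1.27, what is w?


w_new = w - α·∇
= -7.55 - 1.0·1.27
= -7.55 - 1.27
= -8.82

-8.82


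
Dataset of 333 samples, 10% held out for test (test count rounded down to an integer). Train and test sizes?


Test = ⌊333·10/100⌋ = 33
Train = 333 - 33 = 300

Train: 300, Test: 33


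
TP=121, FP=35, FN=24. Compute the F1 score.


Precision = 121/156 = 0.7756
Recall = 121/145 = 0.8345
F1 = 2·P·R/(P+R) = 2·TP/(2·TP+FP+FN) = 242/(242+35+24) = 242/301 = 0.804

0.804


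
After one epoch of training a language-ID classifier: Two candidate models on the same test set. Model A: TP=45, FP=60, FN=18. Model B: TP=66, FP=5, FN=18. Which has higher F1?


Model A: P=45/105=0.4286, R=45/63=0.7143, F1=2PR/(P+R)=2TP/(2TP+FP+FN)=90/168=0.5357
Model B: P=66/71=0.9296, R=66/84=0.7857, F1=2PR/(P+R)=2TP/(2TP+FP+FN)=132/155=0.8516
0.5357 < 0.8516 → Model B

Model B


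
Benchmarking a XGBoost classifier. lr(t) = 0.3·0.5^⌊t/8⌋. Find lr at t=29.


n_drops = ⌊29/8⌋ = 3
lr = 0.3·0.5^3 = 0.3·0.125 = 0.0375

0.0375


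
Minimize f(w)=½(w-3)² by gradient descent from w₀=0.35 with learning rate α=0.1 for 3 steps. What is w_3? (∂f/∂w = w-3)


step 1: grad = 0.35-3 = -2.65; w = 0.35 - 0.1·(-2.65) = 0.615
step 2: grad = 0.615-3 = -2.385; w = 0.615 - 0.1·(-2.385) = 0.8535
step 3: grad = 0.8535-3 = -2.1465; w = 0.8535 - 0.1·(-2.1465) = 1.06815

1.06815


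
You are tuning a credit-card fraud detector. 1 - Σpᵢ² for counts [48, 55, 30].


Probabilities: [48/133, 55/133, 30/133] ≈ [0.3609, 0.4135, 0.2256]
Σpᵢ² = (2304 + 3025 + 900)/133² = 6229/17689
Gini = 1 - Σpᵢ² = 1 - 6229/17689 = 0.6479

0.6479


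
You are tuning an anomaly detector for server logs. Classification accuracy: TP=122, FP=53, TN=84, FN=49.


Accuracy = (TP+TN)/(TP+TN+FP+FN)
= (122+84)/(308)
= 206/308 = 66.88%

66.88%


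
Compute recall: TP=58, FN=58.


Recall = TP/(TP+FN)
= 58/(58+58)
= 58/116 = 50.0%

50.0%


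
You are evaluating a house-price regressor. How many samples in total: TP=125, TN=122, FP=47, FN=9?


Total = TP + TN + FP + FN
= 125 + 122 + 47 + 9
= 303
(Predicted positive: 172, predicted negative: 131)

303


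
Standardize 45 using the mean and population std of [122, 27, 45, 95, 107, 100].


μ = 82.6667, σ = 34.4222
z = (45 - 82.6667)/34.4222 = -1.0943

-1.0943


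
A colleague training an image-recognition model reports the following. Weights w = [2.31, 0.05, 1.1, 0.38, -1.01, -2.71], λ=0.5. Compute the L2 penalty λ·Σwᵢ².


‖w‖₂² = (2.31)² + (0.05)² + (1.1)² + (0.38)² + (-1.01)² + (-2.71)²
     = 5.3361 + 0.0025 + 1.21 + 0.1444 + 1.0201 + 7.3441
     = 15.0572
λ·‖w‖₂² = 0.5·15.0572 = 7.5286

7.5286


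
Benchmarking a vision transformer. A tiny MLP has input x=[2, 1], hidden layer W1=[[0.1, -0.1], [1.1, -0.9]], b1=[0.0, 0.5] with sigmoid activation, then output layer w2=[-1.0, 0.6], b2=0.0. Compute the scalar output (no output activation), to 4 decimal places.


z1[0] = (0.1)·(2) + (-0.1)·(1) + 0.0 = 0.1
z1[1] = (1.1)·(2) + (-0.9)·(1) + 0.5 = 1.8
h = sigmoid(z1) = [0.525, 0.8581]
output = (-1.0)·(0.525) + (0.6)·(0.8581) + 0.0 = -0.0101

-0.0101


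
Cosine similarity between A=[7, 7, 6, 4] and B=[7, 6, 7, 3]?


A·B = 7·7 + 7·6 + 6·7 + 4·3 = 145
‖A‖ = √150 = 12.2474, ‖B‖ = √143 = 11.9583
cos = 145/(√150·√143) = 145/√21450 = 0.99

0.99


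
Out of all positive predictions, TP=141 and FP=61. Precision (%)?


Precision = TP/(TP+FP)
= 141/(141+61)
= 141/202 = 69.8%

69.8%


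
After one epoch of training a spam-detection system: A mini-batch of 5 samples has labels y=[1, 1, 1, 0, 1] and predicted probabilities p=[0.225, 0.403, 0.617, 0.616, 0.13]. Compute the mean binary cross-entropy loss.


L[0] = -ln(0.225) = 1.4917
L[1] = -ln(0.403) = 0.9088
L[2] = -ln(0.617) = 0.4829
L[3] = -ln(1-0.616) = -ln(0.384) = 0.9571
L[4] = -ln(0.13) = 2.0402
mean = (1.4917 + 0.9088 + 0.4829 + 0.9571 + 2.0402)/5 = 1.1761

1.1761


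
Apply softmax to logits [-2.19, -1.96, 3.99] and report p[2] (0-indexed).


Exponentials: e^-2.19=0.1119, e^-1.96=0.1409, e^3.99=54.0549
Sum = 54.3077
Softmax = [0.0021, 0.0026, 0.9953]
p[2] = 54.0549/54.3077 = 0.9953

0.9953


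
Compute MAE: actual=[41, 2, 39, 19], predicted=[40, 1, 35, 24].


Absolute errors: |41-40|=1, |2-1|=1, |39-35|=4, |19-24|=5
Sum = 11
MAE = 11/4 = 11/4

11/4


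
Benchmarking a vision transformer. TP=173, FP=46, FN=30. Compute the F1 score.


Precision = 173/219 = 0.79
Recall = 173/203 = 0.8522
F1 = 2·P·R/(P+R) = 2·TP/(2·TP+FP+FN) = 346/(346+46+30) = 346/422 = 0.8199

0.8199


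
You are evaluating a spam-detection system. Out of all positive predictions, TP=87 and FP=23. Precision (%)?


Precision = TP/(TP+FP)
= 87/(87+23)
= 87/110 = 79.09%

79.09%


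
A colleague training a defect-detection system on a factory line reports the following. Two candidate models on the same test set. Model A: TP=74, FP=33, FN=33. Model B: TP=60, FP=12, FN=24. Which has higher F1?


Model A: P=74/107=0.6916, R=74/107=0.6916, F1=2PR/(P+R)=2TP/(2TP+FP+FN)=148/214=0.6916
Model B: P=60/72=0.8333, R=60/84=0.7143, F1=2PR/(P+R)=2TP/(2TP+FP+FN)=120/156=0.7692
0.6916 < 0.7692 → Model B

Model B


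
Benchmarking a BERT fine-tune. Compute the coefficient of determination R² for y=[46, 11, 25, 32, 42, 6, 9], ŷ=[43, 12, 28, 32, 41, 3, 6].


ȳ = 24.4286
SS_res = Σ(y-ŷ)² = 38
SS_tot = Σ(y-ȳ)² = 1589.71
R² = 1 - SS_res/SS_tot = 1 - 0.0239 = 0.9761

0.9761


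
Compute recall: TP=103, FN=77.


Recall = TP/(TP+FN)
= 103/(103+77)
= 103/180 = 57.22%

57.22%


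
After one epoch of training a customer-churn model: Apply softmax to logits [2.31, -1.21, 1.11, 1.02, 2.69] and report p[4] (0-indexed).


Exponentials: e^2.31=10.0744, e^-1.21=0.2982, e^1.11=3.0344, e^1.02=2.7732, e^2.69=14.7317
Sum = 30.9119
Softmax = [0.3259, 0.0096, 0.0982, 0.0897, 0.4766]
p[4] = 14.7317/30.9119 = 0.4766

0.4766


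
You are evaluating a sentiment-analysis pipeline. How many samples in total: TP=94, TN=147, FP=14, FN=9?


Total = TP + TN + FP + FN
= 94 + 147 + 14 + 9
= 264
(Predicted positive: 108, predicted negative: 156)

264


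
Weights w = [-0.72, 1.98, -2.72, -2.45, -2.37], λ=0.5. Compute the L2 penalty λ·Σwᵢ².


‖w‖₂² = (-0.72)² + (1.98)² + (-2.72)² + (-2.45)² + (-2.37)²
     = 0.5184 + 3.9204 + 7.3984 + 6.0025 + 5.6169
     = 23.4566
λ·‖w‖₂² = 0.5·23.4566 = 11.7283

11.7283


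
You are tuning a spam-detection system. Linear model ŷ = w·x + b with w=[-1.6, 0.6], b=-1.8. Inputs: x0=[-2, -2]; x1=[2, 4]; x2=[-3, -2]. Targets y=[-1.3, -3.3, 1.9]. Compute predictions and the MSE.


ŷ0 = (-1.6)·(-2) + (0.6)·(-2) - 1.8 = 0.2
ŷ1 = (-1.6)·(2) + (0.6)·(4) - 1.8 = -2.6
ŷ2 = (-1.6)·(-3) + (0.6)·(-2) - 1.8 = 1.8
errors² = [2.25, 0.49, 0.01]
MSE = 2.7500/3 = 0.9167

0.9167


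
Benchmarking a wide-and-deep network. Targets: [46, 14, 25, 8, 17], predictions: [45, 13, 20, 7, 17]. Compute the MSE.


Squared errors: (46-45)²=1, (14-13)²=1, (25-20)²=25, (8-7)²=1, (17-17)²=0
Sum = 28
MSE = 28/5 = 28/5

28/5


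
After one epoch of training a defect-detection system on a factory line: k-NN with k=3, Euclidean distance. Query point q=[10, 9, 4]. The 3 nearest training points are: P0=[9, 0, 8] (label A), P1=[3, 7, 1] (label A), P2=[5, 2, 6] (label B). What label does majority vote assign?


d(q,P0) = 9.8995  (label A)
d(q,P1) = 7.874  (label A)
d(q,P2) = 8.8318  (label B)
Votes: A=2, B=1
Majority → A

A


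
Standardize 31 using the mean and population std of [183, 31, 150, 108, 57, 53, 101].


μ = 97.5714, σ = 51.0346
z = (31 - 97.5714)/51.0346 = -1.3044

-1.3044


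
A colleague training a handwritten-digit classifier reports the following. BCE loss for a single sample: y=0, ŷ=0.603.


BCE = -[y·ln(p) + (1-y)·ln(1-p)]
= -0 - 1·ln(1-0.603)
= -ln(0.397) = 0.9238

0.9238


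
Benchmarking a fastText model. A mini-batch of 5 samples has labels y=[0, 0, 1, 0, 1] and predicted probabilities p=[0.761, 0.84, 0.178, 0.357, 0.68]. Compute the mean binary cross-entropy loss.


L[0] = -ln(1-0.761) = -ln(0.239) = 1.4313
L[1] = -ln(1-0.84) = -ln(0.16) = 1.8326
L[2] = -ln(0.178) = 1.726
L[3] = -ln(1-0.357) = -ln(0.643) = 0.4416
L[4] = -ln(0.68) = 0.3857
mean = (1.4313 + 1.8326 + 1.726 + 0.4416 + 0.3857)/5 = 1.1634

1.1634


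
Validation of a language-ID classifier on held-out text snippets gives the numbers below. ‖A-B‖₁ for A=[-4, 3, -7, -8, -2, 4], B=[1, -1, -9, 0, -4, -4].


d = |-4-1| + |3+ 1| + |-7+ 9| + |-8-0| + |-2+ 4| + |4+ 4|
  = 5 + 4 + 2 + 8 + 2 + 8
  = 29

29


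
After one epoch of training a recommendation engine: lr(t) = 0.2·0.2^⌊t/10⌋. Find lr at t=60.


n_drops = ⌊60/10⌋ = 6
lr = 0.2·0.2^6 = 0.2·0.000064 = 0.0000128

0.0000128


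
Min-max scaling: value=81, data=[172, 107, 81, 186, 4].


min=4, max=186
(81-4)/(186-4) = 77/182 = 0.4231

0.4231


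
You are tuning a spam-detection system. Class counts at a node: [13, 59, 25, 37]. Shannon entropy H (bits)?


Probabilities: [13/134, 59/134, 25/134, 37/134] ≈ [0.097, 0.4403, 0.1866, 0.2761]
H = -((13/134)·log₂(13/134) + (59/134)·log₂(59/134) + (25/134)·log₂(25/134) + (37/134)·log₂(37/134))
  = 1.8122 bits

1.8122 bits
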